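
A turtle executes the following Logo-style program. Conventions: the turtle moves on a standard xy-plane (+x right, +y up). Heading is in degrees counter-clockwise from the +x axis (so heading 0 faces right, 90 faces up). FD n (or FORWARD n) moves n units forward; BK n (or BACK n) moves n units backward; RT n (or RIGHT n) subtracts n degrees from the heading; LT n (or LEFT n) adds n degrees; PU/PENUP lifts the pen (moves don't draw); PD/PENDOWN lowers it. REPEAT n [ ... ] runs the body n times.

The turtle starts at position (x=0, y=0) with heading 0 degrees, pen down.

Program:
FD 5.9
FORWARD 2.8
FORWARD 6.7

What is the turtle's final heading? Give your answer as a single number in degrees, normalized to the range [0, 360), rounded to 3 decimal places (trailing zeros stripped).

Answer: 0

Derivation:
Executing turtle program step by step:
Start: pos=(0,0), heading=0, pen down
FD 5.9: (0,0) -> (5.9,0) [heading=0, draw]
FD 2.8: (5.9,0) -> (8.7,0) [heading=0, draw]
FD 6.7: (8.7,0) -> (15.4,0) [heading=0, draw]
Final: pos=(15.4,0), heading=0, 3 segment(s) drawn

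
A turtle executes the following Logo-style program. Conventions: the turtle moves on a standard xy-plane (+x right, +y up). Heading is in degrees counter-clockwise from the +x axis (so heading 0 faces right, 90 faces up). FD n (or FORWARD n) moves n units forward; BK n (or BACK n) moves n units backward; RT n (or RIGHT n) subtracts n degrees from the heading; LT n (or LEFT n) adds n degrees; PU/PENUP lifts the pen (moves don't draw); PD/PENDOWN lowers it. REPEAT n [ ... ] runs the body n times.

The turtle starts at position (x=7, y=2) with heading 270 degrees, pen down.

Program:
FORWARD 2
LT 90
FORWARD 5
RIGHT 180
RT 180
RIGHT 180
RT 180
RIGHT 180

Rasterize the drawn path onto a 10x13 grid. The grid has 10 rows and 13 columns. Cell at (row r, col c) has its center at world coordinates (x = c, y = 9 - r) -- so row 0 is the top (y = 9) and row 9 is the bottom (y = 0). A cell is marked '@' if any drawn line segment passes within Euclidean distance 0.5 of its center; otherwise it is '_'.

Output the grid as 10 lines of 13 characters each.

Segment 0: (7,2) -> (7,0)
Segment 1: (7,0) -> (12,-0)

Answer: _____________
_____________
_____________
_____________
_____________
_____________
_____________
_______@_____
_______@_____
_______@@@@@@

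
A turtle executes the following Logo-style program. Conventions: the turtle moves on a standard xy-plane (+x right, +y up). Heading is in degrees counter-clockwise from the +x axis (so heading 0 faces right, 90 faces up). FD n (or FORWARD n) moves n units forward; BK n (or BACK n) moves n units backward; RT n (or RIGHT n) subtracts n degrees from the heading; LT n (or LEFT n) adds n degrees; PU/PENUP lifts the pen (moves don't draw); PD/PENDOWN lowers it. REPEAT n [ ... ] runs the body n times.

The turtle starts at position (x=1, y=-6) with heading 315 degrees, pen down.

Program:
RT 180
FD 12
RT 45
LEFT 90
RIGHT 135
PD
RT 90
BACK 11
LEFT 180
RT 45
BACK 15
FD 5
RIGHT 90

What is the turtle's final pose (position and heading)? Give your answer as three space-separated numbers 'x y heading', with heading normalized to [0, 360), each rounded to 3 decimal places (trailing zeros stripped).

Executing turtle program step by step:
Start: pos=(1,-6), heading=315, pen down
RT 180: heading 315 -> 135
FD 12: (1,-6) -> (-7.485,2.485) [heading=135, draw]
RT 45: heading 135 -> 90
LT 90: heading 90 -> 180
RT 135: heading 180 -> 45
PD: pen down
RT 90: heading 45 -> 315
BK 11: (-7.485,2.485) -> (-15.263,10.263) [heading=315, draw]
LT 180: heading 315 -> 135
RT 45: heading 135 -> 90
BK 15: (-15.263,10.263) -> (-15.263,-4.737) [heading=90, draw]
FD 5: (-15.263,-4.737) -> (-15.263,0.263) [heading=90, draw]
RT 90: heading 90 -> 0
Final: pos=(-15.263,0.263), heading=0, 4 segment(s) drawn

Answer: -15.263 0.263 0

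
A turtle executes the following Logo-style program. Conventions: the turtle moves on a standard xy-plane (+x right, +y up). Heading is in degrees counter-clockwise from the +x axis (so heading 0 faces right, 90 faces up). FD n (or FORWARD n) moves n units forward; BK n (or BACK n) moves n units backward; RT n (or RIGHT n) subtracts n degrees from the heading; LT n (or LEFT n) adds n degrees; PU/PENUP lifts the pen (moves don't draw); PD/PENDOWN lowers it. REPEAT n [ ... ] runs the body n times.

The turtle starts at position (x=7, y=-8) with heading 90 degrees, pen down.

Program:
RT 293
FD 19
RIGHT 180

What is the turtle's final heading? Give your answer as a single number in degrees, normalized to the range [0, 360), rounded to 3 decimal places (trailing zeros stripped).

Answer: 337

Derivation:
Executing turtle program step by step:
Start: pos=(7,-8), heading=90, pen down
RT 293: heading 90 -> 157
FD 19: (7,-8) -> (-10.49,-0.576) [heading=157, draw]
RT 180: heading 157 -> 337
Final: pos=(-10.49,-0.576), heading=337, 1 segment(s) drawn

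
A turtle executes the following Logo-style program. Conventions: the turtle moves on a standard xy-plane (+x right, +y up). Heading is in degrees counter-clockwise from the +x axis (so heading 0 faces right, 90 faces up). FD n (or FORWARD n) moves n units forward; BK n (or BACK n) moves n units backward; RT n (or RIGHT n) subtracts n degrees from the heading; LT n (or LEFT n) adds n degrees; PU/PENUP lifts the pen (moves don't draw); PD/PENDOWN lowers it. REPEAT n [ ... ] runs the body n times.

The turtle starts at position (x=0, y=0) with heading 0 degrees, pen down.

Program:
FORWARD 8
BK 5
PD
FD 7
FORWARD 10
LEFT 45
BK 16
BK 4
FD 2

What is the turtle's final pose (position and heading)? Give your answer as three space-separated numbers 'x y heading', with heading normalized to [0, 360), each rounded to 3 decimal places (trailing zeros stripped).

Executing turtle program step by step:
Start: pos=(0,0), heading=0, pen down
FD 8: (0,0) -> (8,0) [heading=0, draw]
BK 5: (8,0) -> (3,0) [heading=0, draw]
PD: pen down
FD 7: (3,0) -> (10,0) [heading=0, draw]
FD 10: (10,0) -> (20,0) [heading=0, draw]
LT 45: heading 0 -> 45
BK 16: (20,0) -> (8.686,-11.314) [heading=45, draw]
BK 4: (8.686,-11.314) -> (5.858,-14.142) [heading=45, draw]
FD 2: (5.858,-14.142) -> (7.272,-12.728) [heading=45, draw]
Final: pos=(7.272,-12.728), heading=45, 7 segment(s) drawn

Answer: 7.272 -12.728 45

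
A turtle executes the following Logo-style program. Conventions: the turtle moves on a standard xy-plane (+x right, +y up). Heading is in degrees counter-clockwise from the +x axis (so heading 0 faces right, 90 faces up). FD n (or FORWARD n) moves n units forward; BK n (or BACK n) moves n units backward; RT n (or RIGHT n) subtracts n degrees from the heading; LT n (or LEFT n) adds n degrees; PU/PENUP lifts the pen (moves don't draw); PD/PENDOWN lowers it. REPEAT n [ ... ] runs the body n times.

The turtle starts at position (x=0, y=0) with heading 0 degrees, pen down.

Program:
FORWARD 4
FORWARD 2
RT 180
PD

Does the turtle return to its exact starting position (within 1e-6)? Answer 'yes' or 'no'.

Executing turtle program step by step:
Start: pos=(0,0), heading=0, pen down
FD 4: (0,0) -> (4,0) [heading=0, draw]
FD 2: (4,0) -> (6,0) [heading=0, draw]
RT 180: heading 0 -> 180
PD: pen down
Final: pos=(6,0), heading=180, 2 segment(s) drawn

Start position: (0, 0)
Final position: (6, 0)
Distance = 6; >= 1e-6 -> NOT closed

Answer: no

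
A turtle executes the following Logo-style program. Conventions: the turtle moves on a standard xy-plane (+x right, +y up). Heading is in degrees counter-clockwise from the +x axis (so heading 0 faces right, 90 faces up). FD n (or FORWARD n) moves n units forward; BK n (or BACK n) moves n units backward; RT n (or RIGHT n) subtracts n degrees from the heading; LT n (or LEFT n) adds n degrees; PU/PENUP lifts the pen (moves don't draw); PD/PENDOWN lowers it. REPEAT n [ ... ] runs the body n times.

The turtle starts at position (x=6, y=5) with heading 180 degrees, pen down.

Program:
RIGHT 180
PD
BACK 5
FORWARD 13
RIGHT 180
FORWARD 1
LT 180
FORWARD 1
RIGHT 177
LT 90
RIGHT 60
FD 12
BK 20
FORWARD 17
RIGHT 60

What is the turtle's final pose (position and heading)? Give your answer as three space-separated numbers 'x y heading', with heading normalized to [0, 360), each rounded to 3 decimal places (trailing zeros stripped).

Executing turtle program step by step:
Start: pos=(6,5), heading=180, pen down
RT 180: heading 180 -> 0
PD: pen down
BK 5: (6,5) -> (1,5) [heading=0, draw]
FD 13: (1,5) -> (14,5) [heading=0, draw]
RT 180: heading 0 -> 180
FD 1: (14,5) -> (13,5) [heading=180, draw]
LT 180: heading 180 -> 0
FD 1: (13,5) -> (14,5) [heading=0, draw]
RT 177: heading 0 -> 183
LT 90: heading 183 -> 273
RT 60: heading 273 -> 213
FD 12: (14,5) -> (3.936,-1.536) [heading=213, draw]
BK 20: (3.936,-1.536) -> (20.709,9.357) [heading=213, draw]
FD 17: (20.709,9.357) -> (6.452,0.098) [heading=213, draw]
RT 60: heading 213 -> 153
Final: pos=(6.452,0.098), heading=153, 7 segment(s) drawn

Answer: 6.452 0.098 153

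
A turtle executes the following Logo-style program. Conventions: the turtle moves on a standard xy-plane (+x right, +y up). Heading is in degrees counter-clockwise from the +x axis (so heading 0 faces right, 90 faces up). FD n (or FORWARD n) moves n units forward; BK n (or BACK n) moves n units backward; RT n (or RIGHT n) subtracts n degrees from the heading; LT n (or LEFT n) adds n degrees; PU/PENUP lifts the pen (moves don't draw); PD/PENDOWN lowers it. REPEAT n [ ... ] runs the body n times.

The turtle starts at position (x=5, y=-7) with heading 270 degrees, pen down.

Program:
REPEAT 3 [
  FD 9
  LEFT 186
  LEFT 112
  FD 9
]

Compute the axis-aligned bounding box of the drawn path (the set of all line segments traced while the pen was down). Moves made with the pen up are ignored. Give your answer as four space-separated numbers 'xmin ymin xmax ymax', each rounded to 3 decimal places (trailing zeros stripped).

Answer: -25.816 -24.45 5 -5.434

Derivation:
Executing turtle program step by step:
Start: pos=(5,-7), heading=270, pen down
REPEAT 3 [
  -- iteration 1/3 --
  FD 9: (5,-7) -> (5,-16) [heading=270, draw]
  LT 186: heading 270 -> 96
  LT 112: heading 96 -> 208
  FD 9: (5,-16) -> (-2.947,-20.225) [heading=208, draw]
  -- iteration 2/3 --
  FD 9: (-2.947,-20.225) -> (-10.893,-24.45) [heading=208, draw]
  LT 186: heading 208 -> 34
  LT 112: heading 34 -> 146
  FD 9: (-10.893,-24.45) -> (-18.354,-19.418) [heading=146, draw]
  -- iteration 3/3 --
  FD 9: (-18.354,-19.418) -> (-25.816,-14.385) [heading=146, draw]
  LT 186: heading 146 -> 332
  LT 112: heading 332 -> 84
  FD 9: (-25.816,-14.385) -> (-24.875,-5.434) [heading=84, draw]
]
Final: pos=(-24.875,-5.434), heading=84, 6 segment(s) drawn

Segment endpoints: x in {-25.816, -24.875, -18.354, -10.893, -2.947, 5, 5}, y in {-24.45, -20.225, -19.418, -16, -14.385, -7, -5.434}
xmin=-25.816, ymin=-24.45, xmax=5, ymax=-5.434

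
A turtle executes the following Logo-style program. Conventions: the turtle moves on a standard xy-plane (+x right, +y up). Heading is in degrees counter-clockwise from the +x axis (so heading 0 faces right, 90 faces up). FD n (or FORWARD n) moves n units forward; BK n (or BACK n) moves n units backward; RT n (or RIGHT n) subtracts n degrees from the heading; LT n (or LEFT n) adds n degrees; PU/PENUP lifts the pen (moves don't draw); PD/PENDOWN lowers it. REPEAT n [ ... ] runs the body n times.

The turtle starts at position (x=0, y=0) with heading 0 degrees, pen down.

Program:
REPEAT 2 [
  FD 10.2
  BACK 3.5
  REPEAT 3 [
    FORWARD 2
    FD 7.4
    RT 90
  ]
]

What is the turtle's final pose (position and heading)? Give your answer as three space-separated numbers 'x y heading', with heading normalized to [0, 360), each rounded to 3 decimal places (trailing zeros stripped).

Answer: 16.1 -2.7 180

Derivation:
Executing turtle program step by step:
Start: pos=(0,0), heading=0, pen down
REPEAT 2 [
  -- iteration 1/2 --
  FD 10.2: (0,0) -> (10.2,0) [heading=0, draw]
  BK 3.5: (10.2,0) -> (6.7,0) [heading=0, draw]
  REPEAT 3 [
    -- iteration 1/3 --
    FD 2: (6.7,0) -> (8.7,0) [heading=0, draw]
    FD 7.4: (8.7,0) -> (16.1,0) [heading=0, draw]
    RT 90: heading 0 -> 270
    -- iteration 2/3 --
    FD 2: (16.1,0) -> (16.1,-2) [heading=270, draw]
    FD 7.4: (16.1,-2) -> (16.1,-9.4) [heading=270, draw]
    RT 90: heading 270 -> 180
    -- iteration 3/3 --
    FD 2: (16.1,-9.4) -> (14.1,-9.4) [heading=180, draw]
    FD 7.4: (14.1,-9.4) -> (6.7,-9.4) [heading=180, draw]
    RT 90: heading 180 -> 90
  ]
  -- iteration 2/2 --
  FD 10.2: (6.7,-9.4) -> (6.7,0.8) [heading=90, draw]
  BK 3.5: (6.7,0.8) -> (6.7,-2.7) [heading=90, draw]
  REPEAT 3 [
    -- iteration 1/3 --
    FD 2: (6.7,-2.7) -> (6.7,-0.7) [heading=90, draw]
    FD 7.4: (6.7,-0.7) -> (6.7,6.7) [heading=90, draw]
    RT 90: heading 90 -> 0
    -- iteration 2/3 --
    FD 2: (6.7,6.7) -> (8.7,6.7) [heading=0, draw]
    FD 7.4: (8.7,6.7) -> (16.1,6.7) [heading=0, draw]
    RT 90: heading 0 -> 270
    -- iteration 3/3 --
    FD 2: (16.1,6.7) -> (16.1,4.7) [heading=270, draw]
    FD 7.4: (16.1,4.7) -> (16.1,-2.7) [heading=270, draw]
    RT 90: heading 270 -> 180
  ]
]
Final: pos=(16.1,-2.7), heading=180, 16 segment(s) drawn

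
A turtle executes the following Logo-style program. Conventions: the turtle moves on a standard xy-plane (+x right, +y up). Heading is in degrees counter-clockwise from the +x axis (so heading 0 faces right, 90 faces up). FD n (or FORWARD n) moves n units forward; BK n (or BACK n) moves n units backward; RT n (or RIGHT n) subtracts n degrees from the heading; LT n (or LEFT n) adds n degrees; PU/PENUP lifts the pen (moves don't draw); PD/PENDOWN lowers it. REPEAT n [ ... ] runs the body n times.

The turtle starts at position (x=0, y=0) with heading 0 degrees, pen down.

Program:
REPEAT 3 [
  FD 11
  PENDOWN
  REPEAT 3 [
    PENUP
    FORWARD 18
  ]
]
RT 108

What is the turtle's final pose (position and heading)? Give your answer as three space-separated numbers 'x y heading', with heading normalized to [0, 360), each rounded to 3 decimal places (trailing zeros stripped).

Executing turtle program step by step:
Start: pos=(0,0), heading=0, pen down
REPEAT 3 [
  -- iteration 1/3 --
  FD 11: (0,0) -> (11,0) [heading=0, draw]
  PD: pen down
  REPEAT 3 [
    -- iteration 1/3 --
    PU: pen up
    FD 18: (11,0) -> (29,0) [heading=0, move]
    -- iteration 2/3 --
    PU: pen up
    FD 18: (29,0) -> (47,0) [heading=0, move]
    -- iteration 3/3 --
    PU: pen up
    FD 18: (47,0) -> (65,0) [heading=0, move]
  ]
  -- iteration 2/3 --
  FD 11: (65,0) -> (76,0) [heading=0, move]
  PD: pen down
  REPEAT 3 [
    -- iteration 1/3 --
    PU: pen up
    FD 18: (76,0) -> (94,0) [heading=0, move]
    -- iteration 2/3 --
    PU: pen up
    FD 18: (94,0) -> (112,0) [heading=0, move]
    -- iteration 3/3 --
    PU: pen up
    FD 18: (112,0) -> (130,0) [heading=0, move]
  ]
  -- iteration 3/3 --
  FD 11: (130,0) -> (141,0) [heading=0, move]
  PD: pen down
  REPEAT 3 [
    -- iteration 1/3 --
    PU: pen up
    FD 18: (141,0) -> (159,0) [heading=0, move]
    -- iteration 2/3 --
    PU: pen up
    FD 18: (159,0) -> (177,0) [heading=0, move]
    -- iteration 3/3 --
    PU: pen up
    FD 18: (177,0) -> (195,0) [heading=0, move]
  ]
]
RT 108: heading 0 -> 252
Final: pos=(195,0), heading=252, 1 segment(s) drawn

Answer: 195 0 252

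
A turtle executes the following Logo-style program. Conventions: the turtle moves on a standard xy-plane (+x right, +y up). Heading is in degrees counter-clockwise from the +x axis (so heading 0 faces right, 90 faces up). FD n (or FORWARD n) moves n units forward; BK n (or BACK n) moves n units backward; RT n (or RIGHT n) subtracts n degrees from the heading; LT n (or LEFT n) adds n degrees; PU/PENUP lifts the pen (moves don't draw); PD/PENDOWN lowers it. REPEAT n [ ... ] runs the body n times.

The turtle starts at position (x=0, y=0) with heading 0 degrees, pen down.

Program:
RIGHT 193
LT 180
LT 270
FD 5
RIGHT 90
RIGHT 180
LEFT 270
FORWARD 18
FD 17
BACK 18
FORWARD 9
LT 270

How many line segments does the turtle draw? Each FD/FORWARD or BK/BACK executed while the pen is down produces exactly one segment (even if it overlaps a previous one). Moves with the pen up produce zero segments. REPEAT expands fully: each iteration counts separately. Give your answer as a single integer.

Executing turtle program step by step:
Start: pos=(0,0), heading=0, pen down
RT 193: heading 0 -> 167
LT 180: heading 167 -> 347
LT 270: heading 347 -> 257
FD 5: (0,0) -> (-1.125,-4.872) [heading=257, draw]
RT 90: heading 257 -> 167
RT 180: heading 167 -> 347
LT 270: heading 347 -> 257
FD 18: (-1.125,-4.872) -> (-5.174,-22.411) [heading=257, draw]
FD 17: (-5.174,-22.411) -> (-8.998,-38.975) [heading=257, draw]
BK 18: (-8.998,-38.975) -> (-4.949,-21.436) [heading=257, draw]
FD 9: (-4.949,-21.436) -> (-6.973,-30.205) [heading=257, draw]
LT 270: heading 257 -> 167
Final: pos=(-6.973,-30.205), heading=167, 5 segment(s) drawn
Segments drawn: 5

Answer: 5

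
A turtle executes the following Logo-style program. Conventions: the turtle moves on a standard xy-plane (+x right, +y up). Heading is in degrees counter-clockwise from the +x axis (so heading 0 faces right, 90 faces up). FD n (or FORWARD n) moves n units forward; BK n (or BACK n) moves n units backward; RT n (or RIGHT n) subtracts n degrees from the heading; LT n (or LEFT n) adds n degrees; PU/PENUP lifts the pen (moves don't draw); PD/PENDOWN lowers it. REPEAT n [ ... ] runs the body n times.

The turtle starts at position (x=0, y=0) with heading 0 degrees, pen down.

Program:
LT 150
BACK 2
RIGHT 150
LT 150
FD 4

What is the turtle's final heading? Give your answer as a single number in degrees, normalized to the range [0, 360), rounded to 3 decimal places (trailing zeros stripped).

Answer: 150

Derivation:
Executing turtle program step by step:
Start: pos=(0,0), heading=0, pen down
LT 150: heading 0 -> 150
BK 2: (0,0) -> (1.732,-1) [heading=150, draw]
RT 150: heading 150 -> 0
LT 150: heading 0 -> 150
FD 4: (1.732,-1) -> (-1.732,1) [heading=150, draw]
Final: pos=(-1.732,1), heading=150, 2 segment(s) drawn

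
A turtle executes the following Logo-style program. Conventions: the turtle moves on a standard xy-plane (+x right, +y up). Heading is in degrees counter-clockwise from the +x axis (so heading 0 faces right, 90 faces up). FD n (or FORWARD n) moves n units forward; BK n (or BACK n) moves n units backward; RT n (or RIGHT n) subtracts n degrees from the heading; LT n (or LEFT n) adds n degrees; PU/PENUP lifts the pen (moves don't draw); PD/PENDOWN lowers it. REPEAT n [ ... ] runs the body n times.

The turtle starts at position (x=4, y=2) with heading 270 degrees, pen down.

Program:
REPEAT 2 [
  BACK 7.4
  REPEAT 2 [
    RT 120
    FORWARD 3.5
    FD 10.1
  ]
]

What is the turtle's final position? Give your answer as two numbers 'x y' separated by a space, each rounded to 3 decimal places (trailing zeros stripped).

Executing turtle program step by step:
Start: pos=(4,2), heading=270, pen down
REPEAT 2 [
  -- iteration 1/2 --
  BK 7.4: (4,2) -> (4,9.4) [heading=270, draw]
  REPEAT 2 [
    -- iteration 1/2 --
    RT 120: heading 270 -> 150
    FD 3.5: (4,9.4) -> (0.969,11.15) [heading=150, draw]
    FD 10.1: (0.969,11.15) -> (-7.778,16.2) [heading=150, draw]
    -- iteration 2/2 --
    RT 120: heading 150 -> 30
    FD 3.5: (-7.778,16.2) -> (-4.747,17.95) [heading=30, draw]
    FD 10.1: (-4.747,17.95) -> (4,23) [heading=30, draw]
  ]
  -- iteration 2/2 --
  BK 7.4: (4,23) -> (-2.409,19.3) [heading=30, draw]
  REPEAT 2 [
    -- iteration 1/2 --
    RT 120: heading 30 -> 270
    FD 3.5: (-2.409,19.3) -> (-2.409,15.8) [heading=270, draw]
    FD 10.1: (-2.409,15.8) -> (-2.409,5.7) [heading=270, draw]
    -- iteration 2/2 --
    RT 120: heading 270 -> 150
    FD 3.5: (-2.409,5.7) -> (-5.44,7.45) [heading=150, draw]
    FD 10.1: (-5.44,7.45) -> (-14.187,12.5) [heading=150, draw]
  ]
]
Final: pos=(-14.187,12.5), heading=150, 10 segment(s) drawn

Answer: -14.187 12.5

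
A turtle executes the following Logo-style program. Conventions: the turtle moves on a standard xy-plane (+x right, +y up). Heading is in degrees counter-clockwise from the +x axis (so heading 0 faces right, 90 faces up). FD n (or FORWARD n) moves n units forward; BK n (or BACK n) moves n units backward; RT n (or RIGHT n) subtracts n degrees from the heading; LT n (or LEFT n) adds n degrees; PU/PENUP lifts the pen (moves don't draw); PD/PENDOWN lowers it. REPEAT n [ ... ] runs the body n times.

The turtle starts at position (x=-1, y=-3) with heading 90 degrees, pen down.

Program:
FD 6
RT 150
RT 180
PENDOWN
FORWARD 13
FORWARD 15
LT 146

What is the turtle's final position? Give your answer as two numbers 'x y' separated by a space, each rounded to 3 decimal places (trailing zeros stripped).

Answer: -15 27.249

Derivation:
Executing turtle program step by step:
Start: pos=(-1,-3), heading=90, pen down
FD 6: (-1,-3) -> (-1,3) [heading=90, draw]
RT 150: heading 90 -> 300
RT 180: heading 300 -> 120
PD: pen down
FD 13: (-1,3) -> (-7.5,14.258) [heading=120, draw]
FD 15: (-7.5,14.258) -> (-15,27.249) [heading=120, draw]
LT 146: heading 120 -> 266
Final: pos=(-15,27.249), heading=266, 3 segment(s) drawn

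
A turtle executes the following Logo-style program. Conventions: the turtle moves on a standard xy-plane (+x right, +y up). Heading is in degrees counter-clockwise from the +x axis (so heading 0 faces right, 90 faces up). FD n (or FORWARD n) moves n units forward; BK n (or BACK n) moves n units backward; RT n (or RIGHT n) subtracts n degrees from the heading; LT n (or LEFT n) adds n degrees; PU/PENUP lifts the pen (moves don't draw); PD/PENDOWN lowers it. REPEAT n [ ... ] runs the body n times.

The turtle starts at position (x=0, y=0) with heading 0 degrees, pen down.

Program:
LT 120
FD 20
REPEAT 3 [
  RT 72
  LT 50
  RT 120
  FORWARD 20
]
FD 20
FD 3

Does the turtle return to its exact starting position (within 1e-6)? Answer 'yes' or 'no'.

Executing turtle program step by step:
Start: pos=(0,0), heading=0, pen down
LT 120: heading 0 -> 120
FD 20: (0,0) -> (-10,17.321) [heading=120, draw]
REPEAT 3 [
  -- iteration 1/3 --
  RT 72: heading 120 -> 48
  LT 50: heading 48 -> 98
  RT 120: heading 98 -> 338
  FD 20: (-10,17.321) -> (8.544,9.828) [heading=338, draw]
  -- iteration 2/3 --
  RT 72: heading 338 -> 266
  LT 50: heading 266 -> 316
  RT 120: heading 316 -> 196
  FD 20: (8.544,9.828) -> (-10.682,4.316) [heading=196, draw]
  -- iteration 3/3 --
  RT 72: heading 196 -> 124
  LT 50: heading 124 -> 174
  RT 120: heading 174 -> 54
  FD 20: (-10.682,4.316) -> (1.074,20.496) [heading=54, draw]
]
FD 20: (1.074,20.496) -> (12.83,36.676) [heading=54, draw]
FD 3: (12.83,36.676) -> (14.593,39.103) [heading=54, draw]
Final: pos=(14.593,39.103), heading=54, 6 segment(s) drawn

Start position: (0, 0)
Final position: (14.593, 39.103)
Distance = 41.738; >= 1e-6 -> NOT closed

Answer: no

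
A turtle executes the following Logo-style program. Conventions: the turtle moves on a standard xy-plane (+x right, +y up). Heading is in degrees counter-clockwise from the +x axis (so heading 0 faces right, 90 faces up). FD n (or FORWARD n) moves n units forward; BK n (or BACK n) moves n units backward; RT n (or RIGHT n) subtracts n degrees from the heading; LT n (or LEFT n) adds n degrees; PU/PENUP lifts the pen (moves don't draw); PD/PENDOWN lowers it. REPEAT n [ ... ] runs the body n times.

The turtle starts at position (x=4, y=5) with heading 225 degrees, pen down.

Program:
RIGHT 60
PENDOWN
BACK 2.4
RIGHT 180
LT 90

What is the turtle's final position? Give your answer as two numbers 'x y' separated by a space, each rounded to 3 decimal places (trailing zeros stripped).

Answer: 6.318 4.379

Derivation:
Executing turtle program step by step:
Start: pos=(4,5), heading=225, pen down
RT 60: heading 225 -> 165
PD: pen down
BK 2.4: (4,5) -> (6.318,4.379) [heading=165, draw]
RT 180: heading 165 -> 345
LT 90: heading 345 -> 75
Final: pos=(6.318,4.379), heading=75, 1 segment(s) drawn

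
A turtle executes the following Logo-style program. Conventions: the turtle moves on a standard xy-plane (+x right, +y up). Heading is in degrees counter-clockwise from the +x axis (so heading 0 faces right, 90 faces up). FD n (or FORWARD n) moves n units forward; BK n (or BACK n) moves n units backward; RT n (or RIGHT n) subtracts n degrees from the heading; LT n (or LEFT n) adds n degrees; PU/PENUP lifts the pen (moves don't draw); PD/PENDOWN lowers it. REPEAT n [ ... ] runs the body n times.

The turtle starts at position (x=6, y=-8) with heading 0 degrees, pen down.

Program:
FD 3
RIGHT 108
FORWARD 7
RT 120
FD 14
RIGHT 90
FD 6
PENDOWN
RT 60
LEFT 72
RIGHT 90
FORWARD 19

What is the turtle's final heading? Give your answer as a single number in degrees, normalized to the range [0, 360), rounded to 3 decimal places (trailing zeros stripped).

Answer: 324

Derivation:
Executing turtle program step by step:
Start: pos=(6,-8), heading=0, pen down
FD 3: (6,-8) -> (9,-8) [heading=0, draw]
RT 108: heading 0 -> 252
FD 7: (9,-8) -> (6.837,-14.657) [heading=252, draw]
RT 120: heading 252 -> 132
FD 14: (6.837,-14.657) -> (-2.531,-4.253) [heading=132, draw]
RT 90: heading 132 -> 42
FD 6: (-2.531,-4.253) -> (1.928,-0.239) [heading=42, draw]
PD: pen down
RT 60: heading 42 -> 342
LT 72: heading 342 -> 54
RT 90: heading 54 -> 324
FD 19: (1.928,-0.239) -> (17.299,-11.407) [heading=324, draw]
Final: pos=(17.299,-11.407), heading=324, 5 segment(s) drawn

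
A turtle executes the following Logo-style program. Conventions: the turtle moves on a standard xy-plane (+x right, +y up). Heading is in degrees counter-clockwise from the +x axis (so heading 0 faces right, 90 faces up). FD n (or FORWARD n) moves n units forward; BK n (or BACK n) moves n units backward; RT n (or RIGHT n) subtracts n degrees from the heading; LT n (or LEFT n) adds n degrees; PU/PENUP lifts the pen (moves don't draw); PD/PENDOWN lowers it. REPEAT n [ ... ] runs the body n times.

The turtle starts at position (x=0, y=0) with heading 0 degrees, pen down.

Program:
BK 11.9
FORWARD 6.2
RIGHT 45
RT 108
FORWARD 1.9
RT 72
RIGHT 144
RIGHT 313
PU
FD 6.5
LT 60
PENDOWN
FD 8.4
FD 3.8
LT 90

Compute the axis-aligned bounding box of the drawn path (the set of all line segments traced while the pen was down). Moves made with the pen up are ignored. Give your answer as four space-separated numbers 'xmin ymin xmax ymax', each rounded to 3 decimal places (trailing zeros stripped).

Answer: -11.9 -0.863 0 15.22

Derivation:
Executing turtle program step by step:
Start: pos=(0,0), heading=0, pen down
BK 11.9: (0,0) -> (-11.9,0) [heading=0, draw]
FD 6.2: (-11.9,0) -> (-5.7,0) [heading=0, draw]
RT 45: heading 0 -> 315
RT 108: heading 315 -> 207
FD 1.9: (-5.7,0) -> (-7.393,-0.863) [heading=207, draw]
RT 72: heading 207 -> 135
RT 144: heading 135 -> 351
RT 313: heading 351 -> 38
PU: pen up
FD 6.5: (-7.393,-0.863) -> (-2.271,3.139) [heading=38, move]
LT 60: heading 38 -> 98
PD: pen down
FD 8.4: (-2.271,3.139) -> (-3.44,11.457) [heading=98, draw]
FD 3.8: (-3.44,11.457) -> (-3.969,15.22) [heading=98, draw]
LT 90: heading 98 -> 188
Final: pos=(-3.969,15.22), heading=188, 5 segment(s) drawn

Segment endpoints: x in {-11.9, -7.393, -5.7, -3.969, -3.44, -2.271, 0}, y in {-0.863, 0, 3.139, 11.457, 15.22}
xmin=-11.9, ymin=-0.863, xmax=0, ymax=15.22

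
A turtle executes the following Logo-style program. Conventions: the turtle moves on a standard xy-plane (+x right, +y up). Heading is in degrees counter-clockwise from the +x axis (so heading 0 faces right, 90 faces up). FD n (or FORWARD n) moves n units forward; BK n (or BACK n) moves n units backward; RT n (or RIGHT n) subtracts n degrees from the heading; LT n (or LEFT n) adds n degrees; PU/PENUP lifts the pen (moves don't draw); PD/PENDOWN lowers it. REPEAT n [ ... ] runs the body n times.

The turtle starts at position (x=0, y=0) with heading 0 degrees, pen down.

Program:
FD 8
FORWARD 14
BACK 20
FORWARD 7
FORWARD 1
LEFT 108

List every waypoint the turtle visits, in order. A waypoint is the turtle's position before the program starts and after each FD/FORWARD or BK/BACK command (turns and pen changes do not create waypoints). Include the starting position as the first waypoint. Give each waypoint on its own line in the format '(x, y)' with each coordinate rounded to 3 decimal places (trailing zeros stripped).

Executing turtle program step by step:
Start: pos=(0,0), heading=0, pen down
FD 8: (0,0) -> (8,0) [heading=0, draw]
FD 14: (8,0) -> (22,0) [heading=0, draw]
BK 20: (22,0) -> (2,0) [heading=0, draw]
FD 7: (2,0) -> (9,0) [heading=0, draw]
FD 1: (9,0) -> (10,0) [heading=0, draw]
LT 108: heading 0 -> 108
Final: pos=(10,0), heading=108, 5 segment(s) drawn
Waypoints (6 total):
(0, 0)
(8, 0)
(22, 0)
(2, 0)
(9, 0)
(10, 0)

Answer: (0, 0)
(8, 0)
(22, 0)
(2, 0)
(9, 0)
(10, 0)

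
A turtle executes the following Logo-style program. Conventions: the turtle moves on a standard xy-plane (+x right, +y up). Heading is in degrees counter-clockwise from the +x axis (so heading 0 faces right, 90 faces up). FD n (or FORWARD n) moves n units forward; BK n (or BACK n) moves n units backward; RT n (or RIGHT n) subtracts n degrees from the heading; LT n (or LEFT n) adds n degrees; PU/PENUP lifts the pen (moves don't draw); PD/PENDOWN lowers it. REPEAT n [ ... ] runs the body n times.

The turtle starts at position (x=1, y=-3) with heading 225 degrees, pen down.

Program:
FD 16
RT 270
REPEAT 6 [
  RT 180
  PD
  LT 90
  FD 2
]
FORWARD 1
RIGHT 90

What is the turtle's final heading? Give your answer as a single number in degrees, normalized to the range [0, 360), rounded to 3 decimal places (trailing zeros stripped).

Answer: 45

Derivation:
Executing turtle program step by step:
Start: pos=(1,-3), heading=225, pen down
FD 16: (1,-3) -> (-10.314,-14.314) [heading=225, draw]
RT 270: heading 225 -> 315
REPEAT 6 [
  -- iteration 1/6 --
  RT 180: heading 315 -> 135
  PD: pen down
  LT 90: heading 135 -> 225
  FD 2: (-10.314,-14.314) -> (-11.728,-15.728) [heading=225, draw]
  -- iteration 2/6 --
  RT 180: heading 225 -> 45
  PD: pen down
  LT 90: heading 45 -> 135
  FD 2: (-11.728,-15.728) -> (-13.142,-14.314) [heading=135, draw]
  -- iteration 3/6 --
  RT 180: heading 135 -> 315
  PD: pen down
  LT 90: heading 315 -> 45
  FD 2: (-13.142,-14.314) -> (-11.728,-12.899) [heading=45, draw]
  -- iteration 4/6 --
  RT 180: heading 45 -> 225
  PD: pen down
  LT 90: heading 225 -> 315
  FD 2: (-11.728,-12.899) -> (-10.314,-14.314) [heading=315, draw]
  -- iteration 5/6 --
  RT 180: heading 315 -> 135
  PD: pen down
  LT 90: heading 135 -> 225
  FD 2: (-10.314,-14.314) -> (-11.728,-15.728) [heading=225, draw]
  -- iteration 6/6 --
  RT 180: heading 225 -> 45
  PD: pen down
  LT 90: heading 45 -> 135
  FD 2: (-11.728,-15.728) -> (-13.142,-14.314) [heading=135, draw]
]
FD 1: (-13.142,-14.314) -> (-13.849,-13.607) [heading=135, draw]
RT 90: heading 135 -> 45
Final: pos=(-13.849,-13.607), heading=45, 8 segment(s) drawn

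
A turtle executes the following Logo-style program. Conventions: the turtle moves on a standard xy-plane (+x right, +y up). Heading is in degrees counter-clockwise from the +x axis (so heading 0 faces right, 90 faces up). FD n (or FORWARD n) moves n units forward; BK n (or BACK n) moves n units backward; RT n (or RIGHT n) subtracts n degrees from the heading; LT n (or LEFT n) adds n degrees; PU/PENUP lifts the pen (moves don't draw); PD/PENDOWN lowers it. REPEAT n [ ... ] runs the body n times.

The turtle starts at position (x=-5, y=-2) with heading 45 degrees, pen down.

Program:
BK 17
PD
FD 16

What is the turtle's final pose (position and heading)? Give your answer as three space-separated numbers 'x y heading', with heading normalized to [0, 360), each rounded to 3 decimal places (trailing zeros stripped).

Answer: -5.707 -2.707 45

Derivation:
Executing turtle program step by step:
Start: pos=(-5,-2), heading=45, pen down
BK 17: (-5,-2) -> (-17.021,-14.021) [heading=45, draw]
PD: pen down
FD 16: (-17.021,-14.021) -> (-5.707,-2.707) [heading=45, draw]
Final: pos=(-5.707,-2.707), heading=45, 2 segment(s) drawn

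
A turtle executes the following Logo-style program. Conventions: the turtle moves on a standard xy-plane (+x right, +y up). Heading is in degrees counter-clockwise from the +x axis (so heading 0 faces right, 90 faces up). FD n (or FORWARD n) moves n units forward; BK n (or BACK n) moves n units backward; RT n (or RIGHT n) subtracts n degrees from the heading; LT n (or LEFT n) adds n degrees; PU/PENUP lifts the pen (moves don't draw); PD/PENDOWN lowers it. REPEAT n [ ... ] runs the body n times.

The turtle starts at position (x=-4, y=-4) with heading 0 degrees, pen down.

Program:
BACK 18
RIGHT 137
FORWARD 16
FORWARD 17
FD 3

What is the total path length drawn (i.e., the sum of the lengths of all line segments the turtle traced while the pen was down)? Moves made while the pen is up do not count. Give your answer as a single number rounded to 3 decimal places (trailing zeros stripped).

Executing turtle program step by step:
Start: pos=(-4,-4), heading=0, pen down
BK 18: (-4,-4) -> (-22,-4) [heading=0, draw]
RT 137: heading 0 -> 223
FD 16: (-22,-4) -> (-33.702,-14.912) [heading=223, draw]
FD 17: (-33.702,-14.912) -> (-46.135,-26.506) [heading=223, draw]
FD 3: (-46.135,-26.506) -> (-48.329,-28.552) [heading=223, draw]
Final: pos=(-48.329,-28.552), heading=223, 4 segment(s) drawn

Segment lengths:
  seg 1: (-4,-4) -> (-22,-4), length = 18
  seg 2: (-22,-4) -> (-33.702,-14.912), length = 16
  seg 3: (-33.702,-14.912) -> (-46.135,-26.506), length = 17
  seg 4: (-46.135,-26.506) -> (-48.329,-28.552), length = 3
Total = 54

Answer: 54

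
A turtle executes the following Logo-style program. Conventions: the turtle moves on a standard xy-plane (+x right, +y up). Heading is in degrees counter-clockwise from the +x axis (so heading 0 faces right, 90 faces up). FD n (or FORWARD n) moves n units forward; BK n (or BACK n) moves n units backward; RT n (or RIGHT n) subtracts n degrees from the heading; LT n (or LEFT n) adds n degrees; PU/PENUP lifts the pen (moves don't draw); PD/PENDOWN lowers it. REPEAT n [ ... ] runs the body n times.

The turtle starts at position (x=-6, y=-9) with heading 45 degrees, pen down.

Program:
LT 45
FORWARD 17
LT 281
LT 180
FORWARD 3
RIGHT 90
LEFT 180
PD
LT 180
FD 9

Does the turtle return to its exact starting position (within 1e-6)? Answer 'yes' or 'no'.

Answer: no

Derivation:
Executing turtle program step by step:
Start: pos=(-6,-9), heading=45, pen down
LT 45: heading 45 -> 90
FD 17: (-6,-9) -> (-6,8) [heading=90, draw]
LT 281: heading 90 -> 11
LT 180: heading 11 -> 191
FD 3: (-6,8) -> (-8.945,7.428) [heading=191, draw]
RT 90: heading 191 -> 101
LT 180: heading 101 -> 281
PD: pen down
LT 180: heading 281 -> 101
FD 9: (-8.945,7.428) -> (-10.662,16.262) [heading=101, draw]
Final: pos=(-10.662,16.262), heading=101, 3 segment(s) drawn

Start position: (-6, -9)
Final position: (-10.662, 16.262)
Distance = 25.689; >= 1e-6 -> NOT closed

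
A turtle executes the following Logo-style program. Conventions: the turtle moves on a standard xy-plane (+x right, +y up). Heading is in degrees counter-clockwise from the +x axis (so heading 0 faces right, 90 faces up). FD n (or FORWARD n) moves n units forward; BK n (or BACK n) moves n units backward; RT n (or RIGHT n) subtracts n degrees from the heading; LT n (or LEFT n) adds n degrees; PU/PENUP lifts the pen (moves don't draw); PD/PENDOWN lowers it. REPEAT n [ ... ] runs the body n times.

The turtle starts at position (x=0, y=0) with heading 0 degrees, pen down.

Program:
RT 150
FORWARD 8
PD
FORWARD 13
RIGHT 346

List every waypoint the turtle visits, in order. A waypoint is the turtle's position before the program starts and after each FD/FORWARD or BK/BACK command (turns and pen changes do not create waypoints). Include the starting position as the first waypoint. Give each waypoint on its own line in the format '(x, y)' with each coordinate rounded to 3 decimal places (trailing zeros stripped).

Answer: (0, 0)
(-6.928, -4)
(-18.187, -10.5)

Derivation:
Executing turtle program step by step:
Start: pos=(0,0), heading=0, pen down
RT 150: heading 0 -> 210
FD 8: (0,0) -> (-6.928,-4) [heading=210, draw]
PD: pen down
FD 13: (-6.928,-4) -> (-18.187,-10.5) [heading=210, draw]
RT 346: heading 210 -> 224
Final: pos=(-18.187,-10.5), heading=224, 2 segment(s) drawn
Waypoints (3 total):
(0, 0)
(-6.928, -4)
(-18.187, -10.5)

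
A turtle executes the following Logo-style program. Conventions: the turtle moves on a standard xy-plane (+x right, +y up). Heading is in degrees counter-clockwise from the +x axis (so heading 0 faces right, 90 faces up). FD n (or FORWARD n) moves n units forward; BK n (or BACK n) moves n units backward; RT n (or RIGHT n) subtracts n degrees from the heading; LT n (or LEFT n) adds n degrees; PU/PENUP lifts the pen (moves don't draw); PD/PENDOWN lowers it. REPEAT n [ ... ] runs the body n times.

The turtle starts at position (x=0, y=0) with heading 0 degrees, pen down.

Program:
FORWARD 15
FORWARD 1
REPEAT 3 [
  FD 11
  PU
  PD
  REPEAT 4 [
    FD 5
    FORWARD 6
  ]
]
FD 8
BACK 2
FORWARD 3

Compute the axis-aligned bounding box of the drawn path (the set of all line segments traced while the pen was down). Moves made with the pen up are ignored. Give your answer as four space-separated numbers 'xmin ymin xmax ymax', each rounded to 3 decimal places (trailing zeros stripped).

Executing turtle program step by step:
Start: pos=(0,0), heading=0, pen down
FD 15: (0,0) -> (15,0) [heading=0, draw]
FD 1: (15,0) -> (16,0) [heading=0, draw]
REPEAT 3 [
  -- iteration 1/3 --
  FD 11: (16,0) -> (27,0) [heading=0, draw]
  PU: pen up
  PD: pen down
  REPEAT 4 [
    -- iteration 1/4 --
    FD 5: (27,0) -> (32,0) [heading=0, draw]
    FD 6: (32,0) -> (38,0) [heading=0, draw]
    -- iteration 2/4 --
    FD 5: (38,0) -> (43,0) [heading=0, draw]
    FD 6: (43,0) -> (49,0) [heading=0, draw]
    -- iteration 3/4 --
    FD 5: (49,0) -> (54,0) [heading=0, draw]
    FD 6: (54,0) -> (60,0) [heading=0, draw]
    -- iteration 4/4 --
    FD 5: (60,0) -> (65,0) [heading=0, draw]
    FD 6: (65,0) -> (71,0) [heading=0, draw]
  ]
  -- iteration 2/3 --
  FD 11: (71,0) -> (82,0) [heading=0, draw]
  PU: pen up
  PD: pen down
  REPEAT 4 [
    -- iteration 1/4 --
    FD 5: (82,0) -> (87,0) [heading=0, draw]
    FD 6: (87,0) -> (93,0) [heading=0, draw]
    -- iteration 2/4 --
    FD 5: (93,0) -> (98,0) [heading=0, draw]
    FD 6: (98,0) -> (104,0) [heading=0, draw]
    -- iteration 3/4 --
    FD 5: (104,0) -> (109,0) [heading=0, draw]
    FD 6: (109,0) -> (115,0) [heading=0, draw]
    -- iteration 4/4 --
    FD 5: (115,0) -> (120,0) [heading=0, draw]
    FD 6: (120,0) -> (126,0) [heading=0, draw]
  ]
  -- iteration 3/3 --
  FD 11: (126,0) -> (137,0) [heading=0, draw]
  PU: pen up
  PD: pen down
  REPEAT 4 [
    -- iteration 1/4 --
    FD 5: (137,0) -> (142,0) [heading=0, draw]
    FD 6: (142,0) -> (148,0) [heading=0, draw]
    -- iteration 2/4 --
    FD 5: (148,0) -> (153,0) [heading=0, draw]
    FD 6: (153,0) -> (159,0) [heading=0, draw]
    -- iteration 3/4 --
    FD 5: (159,0) -> (164,0) [heading=0, draw]
    FD 6: (164,0) -> (170,0) [heading=0, draw]
    -- iteration 4/4 --
    FD 5: (170,0) -> (175,0) [heading=0, draw]
    FD 6: (175,0) -> (181,0) [heading=0, draw]
  ]
]
FD 8: (181,0) -> (189,0) [heading=0, draw]
BK 2: (189,0) -> (187,0) [heading=0, draw]
FD 3: (187,0) -> (190,0) [heading=0, draw]
Final: pos=(190,0), heading=0, 32 segment(s) drawn

Segment endpoints: x in {0, 15, 16, 27, 32, 38, 43, 49, 54, 60, 65, 71, 82, 87, 93, 98, 104, 109, 115, 120, 126, 137, 142, 148, 153, 159, 164, 170, 175, 181, 187, 189, 190}, y in {0}
xmin=0, ymin=0, xmax=190, ymax=0

Answer: 0 0 190 0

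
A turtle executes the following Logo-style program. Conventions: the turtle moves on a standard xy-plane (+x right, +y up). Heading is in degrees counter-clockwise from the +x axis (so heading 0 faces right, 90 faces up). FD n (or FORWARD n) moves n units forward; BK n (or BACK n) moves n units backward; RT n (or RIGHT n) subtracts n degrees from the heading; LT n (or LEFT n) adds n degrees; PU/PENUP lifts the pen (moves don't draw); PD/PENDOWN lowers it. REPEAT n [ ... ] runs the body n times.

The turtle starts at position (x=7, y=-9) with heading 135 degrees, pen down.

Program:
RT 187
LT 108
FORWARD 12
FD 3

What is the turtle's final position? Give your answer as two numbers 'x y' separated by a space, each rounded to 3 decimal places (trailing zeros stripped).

Answer: 15.388 3.436

Derivation:
Executing turtle program step by step:
Start: pos=(7,-9), heading=135, pen down
RT 187: heading 135 -> 308
LT 108: heading 308 -> 56
FD 12: (7,-9) -> (13.71,0.948) [heading=56, draw]
FD 3: (13.71,0.948) -> (15.388,3.436) [heading=56, draw]
Final: pos=(15.388,3.436), heading=56, 2 segment(s) drawn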